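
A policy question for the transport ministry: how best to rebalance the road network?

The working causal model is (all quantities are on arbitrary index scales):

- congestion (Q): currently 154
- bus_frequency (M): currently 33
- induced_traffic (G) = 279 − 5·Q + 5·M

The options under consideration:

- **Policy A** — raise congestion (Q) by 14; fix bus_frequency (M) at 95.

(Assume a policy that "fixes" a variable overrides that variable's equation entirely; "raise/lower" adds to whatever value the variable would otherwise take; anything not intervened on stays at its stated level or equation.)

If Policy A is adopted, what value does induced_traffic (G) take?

-86

Policy A (Q + 14, M := 95):
  Q = 154 + 14 = 168
  M = 95
  G = 279 − 5·168 + 5·95 = -86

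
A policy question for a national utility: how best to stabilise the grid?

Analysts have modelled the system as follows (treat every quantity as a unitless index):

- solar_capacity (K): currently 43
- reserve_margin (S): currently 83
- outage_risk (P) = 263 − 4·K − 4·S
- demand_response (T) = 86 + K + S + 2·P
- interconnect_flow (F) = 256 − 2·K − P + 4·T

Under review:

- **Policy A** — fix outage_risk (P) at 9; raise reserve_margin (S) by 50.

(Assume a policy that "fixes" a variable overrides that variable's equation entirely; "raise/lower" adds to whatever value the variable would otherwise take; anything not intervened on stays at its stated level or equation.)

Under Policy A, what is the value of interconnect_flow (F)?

Policy A (P := 9, S + 50):
  K = 43
  S = 83 + 50 = 133
  P = 9
  T = 86 + 43 + 133 + 2·9 = 280
  F = 256 − 2·43 − 9 + 4·280 = 1281

1281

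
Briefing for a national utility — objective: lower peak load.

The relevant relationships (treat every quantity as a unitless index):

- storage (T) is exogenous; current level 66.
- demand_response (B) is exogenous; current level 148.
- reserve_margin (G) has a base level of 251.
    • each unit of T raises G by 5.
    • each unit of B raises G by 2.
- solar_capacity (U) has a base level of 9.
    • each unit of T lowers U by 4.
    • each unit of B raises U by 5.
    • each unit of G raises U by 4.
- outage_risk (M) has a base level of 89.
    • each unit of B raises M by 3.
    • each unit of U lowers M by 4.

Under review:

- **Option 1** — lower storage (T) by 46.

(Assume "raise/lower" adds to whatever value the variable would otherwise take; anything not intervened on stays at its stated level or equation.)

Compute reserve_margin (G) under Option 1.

Option 1 (T − 46):
  T = 66 − 46 = 20
  B = 148
  G = 251 + 5·20 + 2·148 = 647

647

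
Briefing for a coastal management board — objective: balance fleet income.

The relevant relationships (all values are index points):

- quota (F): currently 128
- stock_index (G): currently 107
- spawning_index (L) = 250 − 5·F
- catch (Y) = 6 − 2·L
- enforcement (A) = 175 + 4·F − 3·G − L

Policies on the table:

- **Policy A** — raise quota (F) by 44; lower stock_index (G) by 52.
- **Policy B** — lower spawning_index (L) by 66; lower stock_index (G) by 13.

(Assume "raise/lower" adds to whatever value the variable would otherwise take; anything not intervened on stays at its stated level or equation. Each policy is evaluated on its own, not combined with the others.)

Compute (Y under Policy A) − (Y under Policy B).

308

Policy A (F + 44, G − 52):
  F = 128 + 44 = 172
  L = 250 − 5·172 = -610
  Y = 6 − 2·(-610) = 1226
Policy B (L − 66, G − 13):
  F = 128
  L = 250 − 5·128 (−66 from intervention) = -456
  Y = 6 − 2·(-456) = 918
Y: 1226 − 918 = 308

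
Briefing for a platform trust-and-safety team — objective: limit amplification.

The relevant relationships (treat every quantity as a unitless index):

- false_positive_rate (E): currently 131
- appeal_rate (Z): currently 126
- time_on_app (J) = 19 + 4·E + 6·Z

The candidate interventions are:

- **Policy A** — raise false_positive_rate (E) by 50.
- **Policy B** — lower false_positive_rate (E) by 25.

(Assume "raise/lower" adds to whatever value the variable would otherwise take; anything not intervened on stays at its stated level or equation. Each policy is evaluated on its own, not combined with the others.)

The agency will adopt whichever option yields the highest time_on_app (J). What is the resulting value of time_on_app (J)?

Policy A (E + 50):
  E = 131 + 50 = 181
  Z = 126
  J = 19 + 4·181 + 6·126 = 1499
Policy B (E − 25):
  E = 131 − 25 = 106
  Z = 126
  J = 19 + 4·106 + 6·126 = 1199
Comparing — Policy A: J=1499, Policy B: J=1199. Highest is 1499 (Policy A).

1499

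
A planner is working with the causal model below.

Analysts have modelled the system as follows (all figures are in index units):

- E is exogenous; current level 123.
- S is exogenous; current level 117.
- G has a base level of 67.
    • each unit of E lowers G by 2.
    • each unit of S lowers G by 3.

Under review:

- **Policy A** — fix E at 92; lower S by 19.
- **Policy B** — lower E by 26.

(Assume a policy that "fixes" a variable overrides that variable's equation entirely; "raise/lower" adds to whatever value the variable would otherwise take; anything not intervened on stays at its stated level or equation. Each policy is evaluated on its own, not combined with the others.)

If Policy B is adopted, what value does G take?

Policy B (E − 26):
  E = 123 − 26 = 97
  S = 117
  G = 67 − 2·97 − 3·117 = -478

-478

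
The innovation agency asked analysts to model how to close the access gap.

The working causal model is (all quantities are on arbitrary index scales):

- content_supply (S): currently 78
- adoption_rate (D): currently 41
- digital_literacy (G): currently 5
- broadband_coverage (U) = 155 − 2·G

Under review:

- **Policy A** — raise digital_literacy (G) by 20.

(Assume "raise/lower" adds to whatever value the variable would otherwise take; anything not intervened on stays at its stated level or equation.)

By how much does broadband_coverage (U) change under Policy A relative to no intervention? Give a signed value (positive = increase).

Baseline:
  G = 5
  U = 155 − 2·5 = 145
Policy A (G + 20):
  G = 5 + 20 = 25
  U = 155 − 2·25 = 105
Change in U: 105 − 145 = -40

-40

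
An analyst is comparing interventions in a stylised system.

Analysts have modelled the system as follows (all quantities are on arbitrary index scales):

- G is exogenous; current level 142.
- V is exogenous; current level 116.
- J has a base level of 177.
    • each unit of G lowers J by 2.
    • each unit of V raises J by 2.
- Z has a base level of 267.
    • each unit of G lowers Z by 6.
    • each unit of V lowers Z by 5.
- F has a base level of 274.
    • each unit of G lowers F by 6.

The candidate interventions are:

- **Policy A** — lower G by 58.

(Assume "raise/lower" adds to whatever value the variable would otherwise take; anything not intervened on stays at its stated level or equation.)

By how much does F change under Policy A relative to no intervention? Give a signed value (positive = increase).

Baseline:
  G = 142
  F = 274 − 6·142 = -578
Policy A (G − 58):
  G = 142 − 58 = 84
  F = 274 − 6·84 = -230
Change in F: -230 − (-578) = 348

348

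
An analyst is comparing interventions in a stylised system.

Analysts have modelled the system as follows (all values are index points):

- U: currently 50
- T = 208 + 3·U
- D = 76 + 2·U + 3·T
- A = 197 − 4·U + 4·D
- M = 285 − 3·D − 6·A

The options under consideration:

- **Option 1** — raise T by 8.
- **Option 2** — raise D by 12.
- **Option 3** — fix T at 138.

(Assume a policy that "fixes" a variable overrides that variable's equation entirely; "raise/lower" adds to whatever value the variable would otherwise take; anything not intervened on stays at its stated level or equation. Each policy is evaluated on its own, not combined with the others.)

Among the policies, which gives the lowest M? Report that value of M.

Option 1 (T + 8):
  U = 50
  T = 208 + 3·50 (+8 from intervention) = 366
  D = 76 + 2·50 + 3·366 = 1274
  A = 197 − 4·50 + 4·1274 = 5093
  M = 285 − 3·1274 − 6·5093 = -34095
Option 2 (D + 12):
  U = 50
  T = 208 + 3·50 = 358
  D = 76 + 2·50 + 3·358 (+12 from intervention) = 1262
  A = 197 − 4·50 + 4·1262 = 5045
  M = 285 − 3·1262 − 6·5045 = -33771
Option 3 (T := 138):
  U = 50
  T = 138
  D = 76 + 2·50 + 3·138 = 590
  A = 197 − 4·50 + 4·590 = 2357
  M = 285 − 3·590 − 6·2357 = -15627
Comparing — Option 1: M=-34095, Option 2: M=-33771, Option 3: M=-15627. Lowest is -34095 (Option 1).

-34095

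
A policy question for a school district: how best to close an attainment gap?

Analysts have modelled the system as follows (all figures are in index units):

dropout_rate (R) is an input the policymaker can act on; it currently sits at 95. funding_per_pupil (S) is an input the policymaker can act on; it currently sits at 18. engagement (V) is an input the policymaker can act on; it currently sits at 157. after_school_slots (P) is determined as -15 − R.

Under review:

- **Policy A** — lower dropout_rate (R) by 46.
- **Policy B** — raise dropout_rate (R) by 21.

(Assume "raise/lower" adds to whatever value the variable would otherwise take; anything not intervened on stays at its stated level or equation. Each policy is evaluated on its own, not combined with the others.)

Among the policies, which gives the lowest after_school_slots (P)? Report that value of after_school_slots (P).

-131

Policy A (R − 46):
  R = 95 − 46 = 49
  P = -15 − 49 = -64
Policy B (R + 21):
  R = 95 + 21 = 116
  P = -15 − 116 = -131
Comparing — Policy A: P=-64, Policy B: P=-131. Lowest is -131 (Policy B).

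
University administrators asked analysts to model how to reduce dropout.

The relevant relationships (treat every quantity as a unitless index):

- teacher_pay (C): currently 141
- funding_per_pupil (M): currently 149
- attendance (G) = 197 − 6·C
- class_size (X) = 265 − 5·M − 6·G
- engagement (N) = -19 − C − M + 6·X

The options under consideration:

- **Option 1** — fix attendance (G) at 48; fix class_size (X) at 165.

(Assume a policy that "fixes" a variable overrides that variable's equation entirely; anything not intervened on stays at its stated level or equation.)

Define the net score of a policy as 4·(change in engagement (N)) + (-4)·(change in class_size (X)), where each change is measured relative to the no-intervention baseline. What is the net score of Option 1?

-64980

Baseline:
  C = 141
  M = 149
  G = 197 − 6·141 = -649
  X = 265 − 5·149 − 6·(-649) = 3414
  N = -19 − 141 − 149 + 6·3414 = 20175
Option 1 (G := 48, X := 165):
  C = 141
  M = 149
  G = 48
  X = 165
  N = -19 − 141 − 149 + 6·165 = 681
ΔN = 681 − 20175 = -19494; ΔX = 165 − 3414 = -3249
Score = 4·(-19494) + (-4)·(-3249) = -64980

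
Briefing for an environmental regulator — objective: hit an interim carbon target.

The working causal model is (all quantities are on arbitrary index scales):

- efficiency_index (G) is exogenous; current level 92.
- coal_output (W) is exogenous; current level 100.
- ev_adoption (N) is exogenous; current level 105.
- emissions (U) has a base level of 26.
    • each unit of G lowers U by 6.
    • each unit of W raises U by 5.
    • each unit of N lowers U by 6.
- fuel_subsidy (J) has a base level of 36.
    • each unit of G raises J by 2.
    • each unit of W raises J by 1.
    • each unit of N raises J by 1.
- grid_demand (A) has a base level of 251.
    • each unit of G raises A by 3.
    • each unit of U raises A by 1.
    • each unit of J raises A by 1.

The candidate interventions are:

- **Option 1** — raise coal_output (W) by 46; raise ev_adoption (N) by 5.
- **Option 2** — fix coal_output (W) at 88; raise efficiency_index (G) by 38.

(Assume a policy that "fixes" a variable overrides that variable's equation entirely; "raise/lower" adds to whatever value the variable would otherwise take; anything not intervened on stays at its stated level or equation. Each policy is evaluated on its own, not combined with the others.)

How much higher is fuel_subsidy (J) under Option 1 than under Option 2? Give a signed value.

-13

Option 1 (W + 46, N + 5):
  G = 92
  W = 100 + 46 = 146
  N = 105 + 5 = 110
  J = 36 + 2·92 + 146 + 110 = 476
Option 2 (W := 88, G + 38):
  G = 92 + 38 = 130
  W = 88
  N = 105
  J = 36 + 2·130 + 88 + 105 = 489
J: 476 − 489 = -13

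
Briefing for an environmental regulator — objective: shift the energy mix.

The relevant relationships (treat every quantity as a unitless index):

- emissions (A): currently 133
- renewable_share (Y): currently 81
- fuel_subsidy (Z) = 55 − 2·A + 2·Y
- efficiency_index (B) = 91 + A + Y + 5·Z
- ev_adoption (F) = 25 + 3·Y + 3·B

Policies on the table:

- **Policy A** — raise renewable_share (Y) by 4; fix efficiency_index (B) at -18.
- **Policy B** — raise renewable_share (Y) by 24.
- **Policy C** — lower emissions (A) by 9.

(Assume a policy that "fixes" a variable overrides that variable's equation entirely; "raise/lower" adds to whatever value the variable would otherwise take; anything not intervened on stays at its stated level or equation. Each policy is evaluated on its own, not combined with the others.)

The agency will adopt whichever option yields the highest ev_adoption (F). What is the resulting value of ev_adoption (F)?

1312

Policy A (Y + 4, B := -18):
  A = 133
  Y = 81 + 4 = 85
  Z = 55 − 2·133 + 2·85 = -41
  B = -18
  F = 25 + 3·85 + 3·(-18) = 226
Policy B (Y + 24):
  A = 133
  Y = 81 + 24 = 105
  Z = 55 − 2·133 + 2·105 = -1
  B = 91 + 133 + 105 + 5·(-1) = 324
  F = 25 + 3·105 + 3·324 = 1312
Policy C (A − 9):
  A = 133 − 9 = 124
  Y = 81
  Z = 55 − 2·124 + 2·81 = -31
  B = 91 + 124 + 81 + 5·(-31) = 141
  F = 25 + 3·81 + 3·141 = 691
Comparing — Policy A: F=226, Policy B: F=1312, Policy C: F=691. Highest is 1312 (Policy B).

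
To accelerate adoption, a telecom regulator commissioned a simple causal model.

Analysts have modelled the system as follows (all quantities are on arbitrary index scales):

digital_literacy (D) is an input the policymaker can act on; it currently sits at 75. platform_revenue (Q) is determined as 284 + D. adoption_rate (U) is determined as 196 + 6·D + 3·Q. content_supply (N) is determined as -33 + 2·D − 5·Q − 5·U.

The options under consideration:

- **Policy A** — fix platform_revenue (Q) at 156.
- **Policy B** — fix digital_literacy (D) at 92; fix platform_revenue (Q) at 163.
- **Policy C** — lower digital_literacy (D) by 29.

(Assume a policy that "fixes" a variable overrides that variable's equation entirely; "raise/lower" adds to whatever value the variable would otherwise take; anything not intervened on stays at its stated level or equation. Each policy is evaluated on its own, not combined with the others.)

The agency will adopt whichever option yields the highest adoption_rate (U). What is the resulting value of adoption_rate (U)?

1462

Policy A (Q := 156):
  D = 75
  Q = 156
  U = 196 + 6·75 + 3·156 = 1114
Policy B (D := 92, Q := 163):
  D = 92
  Q = 163
  U = 196 + 6·92 + 3·163 = 1237
Policy C (D − 29):
  D = 75 − 29 = 46
  Q = 284 + 46 = 330
  U = 196 + 6·46 + 3·330 = 1462
Comparing — Policy A: U=1114, Policy B: U=1237, Policy C: U=1462. Highest is 1462 (Policy C).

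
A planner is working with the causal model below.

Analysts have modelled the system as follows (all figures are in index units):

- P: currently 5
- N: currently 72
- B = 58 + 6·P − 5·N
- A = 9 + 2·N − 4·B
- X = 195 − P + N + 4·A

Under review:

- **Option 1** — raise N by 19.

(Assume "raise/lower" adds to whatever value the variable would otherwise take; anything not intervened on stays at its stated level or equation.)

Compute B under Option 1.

Option 1 (N + 19):
  P = 5
  N = 72 + 19 = 91
  B = 58 + 6·5 − 5·91 = -367

-367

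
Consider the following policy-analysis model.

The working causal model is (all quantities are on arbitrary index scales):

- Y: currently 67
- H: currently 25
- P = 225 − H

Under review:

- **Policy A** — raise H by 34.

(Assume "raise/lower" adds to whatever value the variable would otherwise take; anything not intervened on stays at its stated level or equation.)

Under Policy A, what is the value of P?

166

Policy A (H + 34):
  H = 25 + 34 = 59
  P = 225 − 59 = 166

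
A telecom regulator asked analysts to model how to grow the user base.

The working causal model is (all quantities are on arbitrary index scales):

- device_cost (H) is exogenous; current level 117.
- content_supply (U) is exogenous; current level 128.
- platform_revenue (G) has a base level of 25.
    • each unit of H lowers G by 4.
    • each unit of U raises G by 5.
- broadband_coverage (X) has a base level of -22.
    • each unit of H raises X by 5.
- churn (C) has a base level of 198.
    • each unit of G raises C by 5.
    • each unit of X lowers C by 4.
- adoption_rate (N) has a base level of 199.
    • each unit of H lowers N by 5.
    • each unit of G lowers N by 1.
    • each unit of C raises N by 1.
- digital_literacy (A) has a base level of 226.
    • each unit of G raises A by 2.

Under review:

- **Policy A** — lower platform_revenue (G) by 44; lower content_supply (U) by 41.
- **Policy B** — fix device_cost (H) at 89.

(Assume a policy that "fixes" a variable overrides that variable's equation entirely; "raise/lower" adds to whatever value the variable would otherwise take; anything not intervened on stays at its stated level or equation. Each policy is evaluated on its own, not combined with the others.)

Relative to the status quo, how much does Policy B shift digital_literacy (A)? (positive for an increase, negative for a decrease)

224

Baseline:
  H = 117
  U = 128
  G = 25 − 4·117 + 5·128 = 197
  A = 226 + 2·197 = 620
Policy B (H := 89):
  H = 89
  U = 128
  G = 25 − 4·89 + 5·128 = 309
  A = 226 + 2·309 = 844
Change in A: 844 − 620 = 224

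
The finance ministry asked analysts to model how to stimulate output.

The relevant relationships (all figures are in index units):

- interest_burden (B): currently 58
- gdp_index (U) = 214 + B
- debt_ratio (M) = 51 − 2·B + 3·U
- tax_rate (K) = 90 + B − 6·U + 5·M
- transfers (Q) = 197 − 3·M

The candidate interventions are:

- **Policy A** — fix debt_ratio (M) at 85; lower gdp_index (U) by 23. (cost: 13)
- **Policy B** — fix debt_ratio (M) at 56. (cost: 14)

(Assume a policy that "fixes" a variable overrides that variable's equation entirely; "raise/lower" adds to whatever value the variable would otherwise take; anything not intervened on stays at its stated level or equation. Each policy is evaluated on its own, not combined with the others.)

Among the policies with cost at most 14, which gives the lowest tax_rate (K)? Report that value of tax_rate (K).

Policy A (M := 85, U − 23):
  B = 58
  U = 214 + 58 (−23 from intervention) = 249
  M = 85
  K = 90 + 58 − 6·249 + 5·85 = -921
Policy B (M := 56):
  B = 58
  U = 214 + 58 = 272
  M = 56
  K = 90 + 58 − 6·272 + 5·56 = -1204
Comparing — Policy A: K=-921, Policy B: K=-1204. Lowest is -1204 (Policy B).

-1204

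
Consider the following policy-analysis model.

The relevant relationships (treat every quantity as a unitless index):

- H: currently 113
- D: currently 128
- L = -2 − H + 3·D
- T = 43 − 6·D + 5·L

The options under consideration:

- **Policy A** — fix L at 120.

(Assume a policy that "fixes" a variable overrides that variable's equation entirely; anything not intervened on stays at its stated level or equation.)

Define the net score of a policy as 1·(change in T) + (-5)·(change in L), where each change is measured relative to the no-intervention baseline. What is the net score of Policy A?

0

Baseline:
  H = 113
  D = 128
  L = -2 − 113 + 3·128 = 269
  T = 43 − 6·128 + 5·269 = 620
Policy A (L := 120):
  H = 113
  D = 128
  L = 120
  T = 43 − 6·128 + 5·120 = -125
ΔT = -125 − 620 = -745; ΔL = 120 − 269 = -149
Score = 1·(-745) + (-5)·(-149) = 0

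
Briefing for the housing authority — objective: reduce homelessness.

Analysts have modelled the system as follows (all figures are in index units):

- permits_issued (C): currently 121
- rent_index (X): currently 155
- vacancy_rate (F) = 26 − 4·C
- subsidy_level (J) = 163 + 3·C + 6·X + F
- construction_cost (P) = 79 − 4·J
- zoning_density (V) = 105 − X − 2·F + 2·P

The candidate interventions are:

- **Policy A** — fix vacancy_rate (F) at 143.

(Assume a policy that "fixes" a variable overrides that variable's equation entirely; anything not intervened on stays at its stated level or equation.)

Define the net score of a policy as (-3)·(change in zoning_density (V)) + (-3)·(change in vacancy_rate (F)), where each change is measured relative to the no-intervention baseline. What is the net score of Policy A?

16227

Baseline:
  C = 121
  X = 155
  F = 26 − 4·121 = -458
  J = 163 + 3·121 + 6·155 + (-458) = 998
  P = 79 − 4·998 = -3913
  V = 105 − 155 − 2·(-458) + 2·(-3913) = -6960
Policy A (F := 143):
  C = 121
  X = 155
  F = 143
  J = 163 + 3·121 + 6·155 + 143 = 1599
  P = 79 − 4·1599 = -6317
  V = 105 − 155 − 2·143 + 2·(-6317) = -12970
ΔV = -12970 − (-6960) = -6010; ΔF = 143 − (-458) = 601
Score = (-3)·(-6010) + (-3)·601 = 16227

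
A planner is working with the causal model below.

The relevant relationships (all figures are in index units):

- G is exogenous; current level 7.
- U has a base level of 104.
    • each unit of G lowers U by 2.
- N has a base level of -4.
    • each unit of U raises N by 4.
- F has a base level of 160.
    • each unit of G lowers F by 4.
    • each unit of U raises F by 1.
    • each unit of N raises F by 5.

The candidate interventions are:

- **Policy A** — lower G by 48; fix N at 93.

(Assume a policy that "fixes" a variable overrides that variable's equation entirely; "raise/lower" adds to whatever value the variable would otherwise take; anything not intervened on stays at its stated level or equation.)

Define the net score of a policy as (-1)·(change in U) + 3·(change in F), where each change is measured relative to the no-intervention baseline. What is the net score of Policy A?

-3177

Baseline:
  G = 7
  U = 104 − 2·7 = 90
  N = -4 + 4·90 = 356
  F = 160 − 4·7 + 90 + 5·356 = 2002
Policy A (G − 48, N := 93):
  G = 7 − 48 = -41
  U = 104 − 2·(-41) = 186
  N = 93
  F = 160 − 4·(-41) + 186 + 5·93 = 975
ΔU = 186 − 90 = 96; ΔF = 975 − 2002 = -1027
Score = (-1)·96 + 3·(-1027) = -3177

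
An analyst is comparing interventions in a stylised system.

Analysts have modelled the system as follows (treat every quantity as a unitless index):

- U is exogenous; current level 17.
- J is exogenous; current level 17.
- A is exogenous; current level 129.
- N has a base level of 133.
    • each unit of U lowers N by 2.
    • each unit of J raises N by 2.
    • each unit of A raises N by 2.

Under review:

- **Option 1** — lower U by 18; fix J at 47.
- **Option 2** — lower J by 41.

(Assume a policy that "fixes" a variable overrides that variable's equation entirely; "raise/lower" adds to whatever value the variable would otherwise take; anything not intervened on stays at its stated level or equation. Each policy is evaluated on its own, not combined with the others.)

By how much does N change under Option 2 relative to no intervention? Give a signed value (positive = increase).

-82

Baseline:
  U = 17
  J = 17
  A = 129
  N = 133 − 2·17 + 2·17 + 2·129 = 391
Option 2 (J − 41):
  U = 17
  J = 17 − 41 = -24
  A = 129
  N = 133 − 2·17 + 2·(-24) + 2·129 = 309
Change in N: 309 − 391 = -82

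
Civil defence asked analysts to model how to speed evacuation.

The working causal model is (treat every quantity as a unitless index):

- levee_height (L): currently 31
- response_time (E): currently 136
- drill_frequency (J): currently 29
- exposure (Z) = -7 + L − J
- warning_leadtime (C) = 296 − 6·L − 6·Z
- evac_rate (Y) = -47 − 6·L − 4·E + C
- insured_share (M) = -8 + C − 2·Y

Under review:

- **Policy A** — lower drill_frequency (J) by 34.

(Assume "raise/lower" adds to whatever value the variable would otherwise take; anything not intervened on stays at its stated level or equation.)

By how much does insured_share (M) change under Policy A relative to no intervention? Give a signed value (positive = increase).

204

Baseline:
  L = 31
  E = 136
  J = 29
  Z = -7 + 31 − 29 = -5
  C = 296 − 6·31 − 6·(-5) = 140
  Y = -47 − 6·31 − 4·136 + 140 = -637
  M = -8 + 140 − 2·(-637) = 1406
Policy A (J − 34):
  L = 31
  E = 136
  J = 29 − 34 = -5
  Z = -7 + 31 − (-5) = 29
  C = 296 − 6·31 − 6·29 = -64
  Y = -47 − 6·31 − 4·136 + (-64) = -841
  M = -8 + (-64) − 2·(-841) = 1610
Change in M: 1610 − 1406 = 204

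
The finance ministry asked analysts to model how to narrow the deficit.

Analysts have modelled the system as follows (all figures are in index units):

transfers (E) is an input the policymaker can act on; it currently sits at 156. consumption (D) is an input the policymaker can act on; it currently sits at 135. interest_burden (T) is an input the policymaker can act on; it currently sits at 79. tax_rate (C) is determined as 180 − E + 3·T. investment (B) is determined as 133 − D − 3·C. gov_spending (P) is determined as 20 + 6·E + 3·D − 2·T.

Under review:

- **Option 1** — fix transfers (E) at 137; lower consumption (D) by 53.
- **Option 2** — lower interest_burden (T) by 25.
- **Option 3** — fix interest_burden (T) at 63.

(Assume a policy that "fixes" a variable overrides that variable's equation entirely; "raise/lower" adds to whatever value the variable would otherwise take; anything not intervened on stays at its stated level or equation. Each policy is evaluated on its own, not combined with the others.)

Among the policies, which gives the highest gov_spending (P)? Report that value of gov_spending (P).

Option 1 (E := 137, D − 53):
  E = 137
  D = 135 − 53 = 82
  T = 79
  P = 20 + 6·137 + 3·82 − 2·79 = 930
Option 2 (T − 25):
  E = 156
  D = 135
  T = 79 − 25 = 54
  P = 20 + 6·156 + 3·135 − 2·54 = 1253
Option 3 (T := 63):
  E = 156
  D = 135
  T = 63
  P = 20 + 6·156 + 3·135 − 2·63 = 1235
Comparing — Option 1: P=930, Option 2: P=1253, Option 3: P=1235. Highest is 1253 (Option 2).

1253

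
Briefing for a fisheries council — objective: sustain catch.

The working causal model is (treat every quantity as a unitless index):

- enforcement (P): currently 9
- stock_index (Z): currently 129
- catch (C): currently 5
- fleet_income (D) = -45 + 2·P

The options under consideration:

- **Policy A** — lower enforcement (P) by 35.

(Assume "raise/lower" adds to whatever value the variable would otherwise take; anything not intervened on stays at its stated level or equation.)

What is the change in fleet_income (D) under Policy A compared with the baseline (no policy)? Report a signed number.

Baseline:
  P = 9
  D = -45 + 2·9 = -27
Policy A (P − 35):
  P = 9 − 35 = -26
  D = -45 + 2·(-26) = -97
Change in D: -97 − (-27) = -70

-70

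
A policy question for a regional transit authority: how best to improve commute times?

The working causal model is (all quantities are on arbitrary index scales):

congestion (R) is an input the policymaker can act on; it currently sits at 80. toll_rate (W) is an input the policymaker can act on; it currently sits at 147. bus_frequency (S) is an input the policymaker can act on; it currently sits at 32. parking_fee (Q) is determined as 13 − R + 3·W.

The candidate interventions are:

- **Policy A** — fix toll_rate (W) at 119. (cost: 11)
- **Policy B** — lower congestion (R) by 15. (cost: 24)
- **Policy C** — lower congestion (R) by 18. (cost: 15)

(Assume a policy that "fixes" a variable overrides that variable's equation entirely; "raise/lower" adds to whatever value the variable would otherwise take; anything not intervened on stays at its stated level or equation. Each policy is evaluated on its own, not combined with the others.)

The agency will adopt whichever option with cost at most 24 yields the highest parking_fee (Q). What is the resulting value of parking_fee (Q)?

Policy A (W := 119):
  R = 80
  W = 119
  Q = 13 − 80 + 3·119 = 290
Policy B (R − 15):
  R = 80 − 15 = 65
  W = 147
  Q = 13 − 65 + 3·147 = 389
Policy C (R − 18):
  R = 80 − 18 = 62
  W = 147
  Q = 13 − 62 + 3·147 = 392
Comparing — Policy A: Q=290, Policy B: Q=389, Policy C: Q=392. Highest is 392 (Policy C).

392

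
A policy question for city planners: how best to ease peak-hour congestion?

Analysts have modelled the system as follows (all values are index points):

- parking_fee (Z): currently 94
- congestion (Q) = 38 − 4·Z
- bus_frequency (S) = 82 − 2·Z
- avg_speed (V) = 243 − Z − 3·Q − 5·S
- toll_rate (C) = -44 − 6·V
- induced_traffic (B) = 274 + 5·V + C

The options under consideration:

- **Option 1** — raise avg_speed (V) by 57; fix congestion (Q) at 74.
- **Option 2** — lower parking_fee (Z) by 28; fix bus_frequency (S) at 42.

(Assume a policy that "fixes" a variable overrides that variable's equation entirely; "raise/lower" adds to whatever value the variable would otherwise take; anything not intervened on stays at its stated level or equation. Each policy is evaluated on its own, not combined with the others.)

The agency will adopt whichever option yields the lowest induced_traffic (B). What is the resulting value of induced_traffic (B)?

Option 1 (V + 57, Q := 74):
  Z = 94
  Q = 74
  S = 82 − 2·94 = -106
  V = 243 − 94 − 3·74 − 5·(-106) (+57 from intervention) = 514
  C = -44 − 6·514 = -3128
  B = 274 + 5·514 + (-3128) = -284
Option 2 (Z − 28, S := 42):
  Z = 94 − 28 = 66
  Q = 38 − 4·66 = -226
  S = 42
  V = 243 − 66 − 3·(-226) − 5·42 = 645
  C = -44 − 6·645 = -3914
  B = 274 + 5·645 + (-3914) = -415
Comparing — Option 1: B=-284, Option 2: B=-415. Lowest is -415 (Option 2).

-415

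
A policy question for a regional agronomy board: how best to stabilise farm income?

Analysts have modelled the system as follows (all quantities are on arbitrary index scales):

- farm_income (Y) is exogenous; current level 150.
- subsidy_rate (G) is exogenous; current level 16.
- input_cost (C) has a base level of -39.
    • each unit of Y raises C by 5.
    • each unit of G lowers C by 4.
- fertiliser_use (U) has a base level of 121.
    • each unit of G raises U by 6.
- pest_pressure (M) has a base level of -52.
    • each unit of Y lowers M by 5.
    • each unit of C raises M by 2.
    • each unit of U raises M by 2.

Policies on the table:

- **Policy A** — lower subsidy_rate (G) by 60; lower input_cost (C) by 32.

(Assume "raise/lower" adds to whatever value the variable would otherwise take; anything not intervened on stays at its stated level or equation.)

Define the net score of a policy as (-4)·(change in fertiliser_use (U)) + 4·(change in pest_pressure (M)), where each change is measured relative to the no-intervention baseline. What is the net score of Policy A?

Baseline:
  Y = 150
  G = 16
  C = -39 + 5·150 − 4·16 = 647
  U = 121 + 6·16 = 217
  M = -52 − 5·150 + 2·647 + 2·217 = 926
Policy A (G − 60, C − 32):
  Y = 150
  G = 16 − 60 = -44
  C = -39 + 5·150 − 4·(-44) (−32 from intervention) = 855
  U = 121 + 6·(-44) = -143
  M = -52 − 5·150 + 2·855 + 2·(-143) = 622
ΔU = -143 − 217 = -360; ΔM = 622 − 926 = -304
Score = (-4)·(-360) + 4·(-304) = 224

224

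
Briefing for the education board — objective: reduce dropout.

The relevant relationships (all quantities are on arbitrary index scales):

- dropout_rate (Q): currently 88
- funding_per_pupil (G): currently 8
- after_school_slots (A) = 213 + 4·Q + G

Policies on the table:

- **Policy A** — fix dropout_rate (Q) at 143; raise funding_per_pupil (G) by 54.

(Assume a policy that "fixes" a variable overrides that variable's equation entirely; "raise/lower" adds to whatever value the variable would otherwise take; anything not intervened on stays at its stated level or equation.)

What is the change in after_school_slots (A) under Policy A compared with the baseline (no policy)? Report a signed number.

274

Baseline:
  Q = 88
  G = 8
  A = 213 + 4·88 + 8 = 573
Policy A (Q := 143, G + 54):
  Q = 143
  G = 8 + 54 = 62
  A = 213 + 4·143 + 62 = 847
Change in A: 847 − 573 = 274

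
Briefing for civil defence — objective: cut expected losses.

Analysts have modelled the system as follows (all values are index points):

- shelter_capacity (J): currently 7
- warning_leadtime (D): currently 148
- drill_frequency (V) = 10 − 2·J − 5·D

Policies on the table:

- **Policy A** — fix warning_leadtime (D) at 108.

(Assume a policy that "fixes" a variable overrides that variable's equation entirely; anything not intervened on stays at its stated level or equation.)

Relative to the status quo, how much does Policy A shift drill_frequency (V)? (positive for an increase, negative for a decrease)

200

Baseline:
  J = 7
  D = 148
  V = 10 − 2·7 − 5·148 = -744
Policy A (D := 108):
  J = 7
  D = 108
  V = 10 − 2·7 − 5·108 = -544
Change in V: -544 − (-744) = 200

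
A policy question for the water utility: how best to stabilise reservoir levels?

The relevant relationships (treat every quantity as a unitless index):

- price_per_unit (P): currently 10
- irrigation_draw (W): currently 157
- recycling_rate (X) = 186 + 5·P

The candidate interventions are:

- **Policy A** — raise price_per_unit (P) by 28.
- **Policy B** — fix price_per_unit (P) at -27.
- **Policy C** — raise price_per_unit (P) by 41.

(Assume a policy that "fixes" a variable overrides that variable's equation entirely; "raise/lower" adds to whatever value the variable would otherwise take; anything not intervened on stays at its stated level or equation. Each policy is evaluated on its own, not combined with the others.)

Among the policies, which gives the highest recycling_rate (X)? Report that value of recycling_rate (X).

Policy A (P + 28):
  P = 10 + 28 = 38
  X = 186 + 5·38 = 376
Policy B (P := -27):
  P = -27
  X = 186 + 5·(-27) = 51
Policy C (P + 41):
  P = 10 + 41 = 51
  X = 186 + 5·51 = 441
Comparing — Policy A: X=376, Policy B: X=51, Policy C: X=441. Highest is 441 (Policy C).

441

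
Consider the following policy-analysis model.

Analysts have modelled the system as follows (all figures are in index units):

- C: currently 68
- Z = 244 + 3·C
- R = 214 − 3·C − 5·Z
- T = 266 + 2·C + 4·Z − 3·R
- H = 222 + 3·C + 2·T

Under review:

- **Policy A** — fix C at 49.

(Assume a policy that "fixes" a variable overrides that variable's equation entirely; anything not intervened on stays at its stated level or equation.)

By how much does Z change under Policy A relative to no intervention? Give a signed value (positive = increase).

Baseline:
  C = 68
  Z = 244 + 3·68 = 448
Policy A (C := 49):
  C = 49
  Z = 244 + 3·49 = 391
Change in Z: 391 − 448 = -57

-57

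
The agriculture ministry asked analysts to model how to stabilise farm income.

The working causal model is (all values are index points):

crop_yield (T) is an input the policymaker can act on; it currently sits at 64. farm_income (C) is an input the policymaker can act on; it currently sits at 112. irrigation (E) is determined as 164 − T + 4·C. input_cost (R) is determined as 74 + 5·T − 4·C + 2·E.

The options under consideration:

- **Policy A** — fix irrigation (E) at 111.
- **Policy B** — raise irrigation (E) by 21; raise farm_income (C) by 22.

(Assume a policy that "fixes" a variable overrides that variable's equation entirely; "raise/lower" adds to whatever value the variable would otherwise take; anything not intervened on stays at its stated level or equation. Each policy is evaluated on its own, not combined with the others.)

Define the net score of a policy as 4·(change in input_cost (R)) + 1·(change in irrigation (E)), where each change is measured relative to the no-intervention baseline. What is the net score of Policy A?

-3933

Baseline:
  T = 64
  C = 112
  E = 164 − 64 + 4·112 = 548
  R = 74 + 5·64 − 4·112 + 2·548 = 1042
Policy A (E := 111):
  T = 64
  C = 112
  E = 111
  R = 74 + 5·64 − 4·112 + 2·111 = 168
ΔR = 168 − 1042 = -874; ΔE = 111 − 548 = -437
Score = 4·(-874) + 1·(-437) = -3933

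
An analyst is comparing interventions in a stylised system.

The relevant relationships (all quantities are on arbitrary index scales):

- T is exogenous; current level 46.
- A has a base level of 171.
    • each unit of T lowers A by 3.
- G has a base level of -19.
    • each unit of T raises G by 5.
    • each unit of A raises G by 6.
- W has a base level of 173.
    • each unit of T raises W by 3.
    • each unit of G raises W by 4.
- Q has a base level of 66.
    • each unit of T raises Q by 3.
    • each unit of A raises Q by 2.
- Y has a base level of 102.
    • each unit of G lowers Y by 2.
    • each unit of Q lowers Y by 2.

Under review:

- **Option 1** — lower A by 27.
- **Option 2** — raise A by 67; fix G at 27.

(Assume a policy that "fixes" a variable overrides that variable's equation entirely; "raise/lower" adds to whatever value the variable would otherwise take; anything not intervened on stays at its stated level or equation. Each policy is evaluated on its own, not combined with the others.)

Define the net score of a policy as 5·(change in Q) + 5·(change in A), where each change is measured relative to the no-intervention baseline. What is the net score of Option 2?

1005

Baseline:
  T = 46
  A = 171 − 3·46 = 33
  Q = 66 + 3·46 + 2·33 = 270
Option 2 (A + 67, G := 27):
  T = 46
  A = 171 − 3·46 (+67 from intervention) = 100
  Q = 66 + 3·46 + 2·100 = 404
ΔQ = 404 − 270 = 134; ΔA = 100 − 33 = 67
Score = 5·134 + 5·67 = 1005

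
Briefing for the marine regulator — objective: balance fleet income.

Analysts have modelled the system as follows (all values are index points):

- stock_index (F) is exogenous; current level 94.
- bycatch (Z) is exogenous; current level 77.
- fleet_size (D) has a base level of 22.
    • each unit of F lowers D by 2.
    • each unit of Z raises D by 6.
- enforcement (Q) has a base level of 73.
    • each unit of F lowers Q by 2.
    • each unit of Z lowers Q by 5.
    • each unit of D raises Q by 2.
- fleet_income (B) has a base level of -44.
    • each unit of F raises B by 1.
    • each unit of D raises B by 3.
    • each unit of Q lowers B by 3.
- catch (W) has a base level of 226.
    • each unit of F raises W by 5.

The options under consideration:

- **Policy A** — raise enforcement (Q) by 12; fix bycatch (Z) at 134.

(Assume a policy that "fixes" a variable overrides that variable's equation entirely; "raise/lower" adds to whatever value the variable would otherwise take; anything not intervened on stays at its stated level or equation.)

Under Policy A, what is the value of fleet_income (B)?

Policy A (Q + 12, Z := 134):
  F = 94
  Z = 134
  D = 22 − 2·94 + 6·134 = 638
  Q = 73 − 2·94 − 5·134 + 2·638 (+12 from intervention) = 503
  B = -44 + 94 + 3·638 − 3·503 = 455

455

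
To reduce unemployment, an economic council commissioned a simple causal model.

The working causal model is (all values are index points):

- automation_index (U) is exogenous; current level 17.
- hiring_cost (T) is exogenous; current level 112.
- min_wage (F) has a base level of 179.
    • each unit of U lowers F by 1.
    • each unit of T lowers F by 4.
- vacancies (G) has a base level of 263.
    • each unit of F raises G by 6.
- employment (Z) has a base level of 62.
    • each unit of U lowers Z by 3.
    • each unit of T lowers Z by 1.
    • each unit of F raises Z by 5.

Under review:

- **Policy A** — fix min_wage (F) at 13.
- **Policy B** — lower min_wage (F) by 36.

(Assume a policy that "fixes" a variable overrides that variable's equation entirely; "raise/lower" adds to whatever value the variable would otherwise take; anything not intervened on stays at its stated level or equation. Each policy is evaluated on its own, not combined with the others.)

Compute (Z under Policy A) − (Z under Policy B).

Policy A (F := 13):
  U = 17
  T = 112
  F = 13
  Z = 62 − 3·17 − 112 + 5·13 = -36
Policy B (F − 36):
  U = 17
  T = 112
  F = 179 − 17 − 4·112 (−36 from intervention) = -322
  Z = 62 − 3·17 − 112 + 5·(-322) = -1711
Z: -36 − (-1711) = 1675

1675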